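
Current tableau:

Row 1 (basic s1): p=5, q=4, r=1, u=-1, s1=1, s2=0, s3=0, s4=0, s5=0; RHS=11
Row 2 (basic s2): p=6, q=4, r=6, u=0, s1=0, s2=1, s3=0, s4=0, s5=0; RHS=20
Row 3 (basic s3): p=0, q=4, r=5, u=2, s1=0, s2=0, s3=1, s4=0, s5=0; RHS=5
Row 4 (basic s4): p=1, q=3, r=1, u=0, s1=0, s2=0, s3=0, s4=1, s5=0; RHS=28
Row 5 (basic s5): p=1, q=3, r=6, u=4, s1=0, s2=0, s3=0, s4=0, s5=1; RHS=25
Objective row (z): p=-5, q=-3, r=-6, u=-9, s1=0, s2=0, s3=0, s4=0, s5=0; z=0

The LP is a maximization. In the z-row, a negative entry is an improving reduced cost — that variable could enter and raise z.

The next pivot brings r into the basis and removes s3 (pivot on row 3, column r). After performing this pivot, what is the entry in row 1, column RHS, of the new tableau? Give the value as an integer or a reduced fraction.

10

Pivot element is row 3, column r: 5.
Normalize row 3: new (row 3, RHS) = 5/5 = 1.
row 1 ← row 1 − 1·(new row 3): 11 − 1·1 = 10.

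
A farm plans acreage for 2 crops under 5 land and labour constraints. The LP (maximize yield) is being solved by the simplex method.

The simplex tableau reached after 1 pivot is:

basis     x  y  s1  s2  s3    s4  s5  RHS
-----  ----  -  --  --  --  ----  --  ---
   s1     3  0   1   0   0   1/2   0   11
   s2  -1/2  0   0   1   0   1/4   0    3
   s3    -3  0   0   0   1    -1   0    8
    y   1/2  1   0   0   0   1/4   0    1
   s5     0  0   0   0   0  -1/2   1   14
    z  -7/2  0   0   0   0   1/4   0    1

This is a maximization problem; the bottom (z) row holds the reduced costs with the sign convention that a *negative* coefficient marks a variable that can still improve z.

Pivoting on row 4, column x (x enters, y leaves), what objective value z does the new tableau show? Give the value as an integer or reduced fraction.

Minimum ratio for x: 1/(1/2) = 2.
z changes by −(z-row coeff of x)·ratio = −(-7/2)·2 = 7.
New z = 1 + 7 = 8.

8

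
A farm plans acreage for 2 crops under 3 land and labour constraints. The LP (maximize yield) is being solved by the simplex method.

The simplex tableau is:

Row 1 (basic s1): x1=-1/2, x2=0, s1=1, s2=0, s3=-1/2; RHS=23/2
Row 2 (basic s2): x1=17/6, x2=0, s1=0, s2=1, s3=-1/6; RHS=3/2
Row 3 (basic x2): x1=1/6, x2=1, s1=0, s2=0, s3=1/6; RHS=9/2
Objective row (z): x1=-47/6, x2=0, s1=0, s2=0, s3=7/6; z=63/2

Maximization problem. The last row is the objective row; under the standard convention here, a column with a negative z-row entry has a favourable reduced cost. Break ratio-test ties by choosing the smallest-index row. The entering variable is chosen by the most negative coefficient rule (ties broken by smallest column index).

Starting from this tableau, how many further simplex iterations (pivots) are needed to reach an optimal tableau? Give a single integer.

pivot: x1 in, s2 out → z = 606/17
No improving column remains; optimal.

1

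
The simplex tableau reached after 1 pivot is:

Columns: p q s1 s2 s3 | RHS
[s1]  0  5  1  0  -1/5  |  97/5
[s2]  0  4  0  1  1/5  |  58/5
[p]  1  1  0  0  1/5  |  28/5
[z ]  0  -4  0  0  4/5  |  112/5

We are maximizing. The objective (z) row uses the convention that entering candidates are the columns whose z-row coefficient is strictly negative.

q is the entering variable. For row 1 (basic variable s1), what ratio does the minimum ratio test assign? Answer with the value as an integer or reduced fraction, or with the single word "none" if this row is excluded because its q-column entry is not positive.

Ratio = RHS / (q entry) = (97/5) / 5 = 97/25.

97/25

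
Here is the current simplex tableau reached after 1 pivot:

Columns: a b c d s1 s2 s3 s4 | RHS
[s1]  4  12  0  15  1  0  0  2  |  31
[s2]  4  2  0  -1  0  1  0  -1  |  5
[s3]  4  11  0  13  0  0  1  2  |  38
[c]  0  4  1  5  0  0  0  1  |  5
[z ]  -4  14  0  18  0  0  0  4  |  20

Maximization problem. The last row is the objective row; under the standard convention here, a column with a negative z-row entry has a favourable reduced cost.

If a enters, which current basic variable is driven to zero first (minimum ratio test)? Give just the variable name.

Ratios: row 1 (s1): 31/4 = 31/4; row 2 (s2): 5/4 = 5/4; row 3 (s3): 38/4 = 19/2; row 4 (c): entry 0 ≤ 0, skip.
Minimum ratio 5/4 is in the s2 row, so s2 leaves.

s2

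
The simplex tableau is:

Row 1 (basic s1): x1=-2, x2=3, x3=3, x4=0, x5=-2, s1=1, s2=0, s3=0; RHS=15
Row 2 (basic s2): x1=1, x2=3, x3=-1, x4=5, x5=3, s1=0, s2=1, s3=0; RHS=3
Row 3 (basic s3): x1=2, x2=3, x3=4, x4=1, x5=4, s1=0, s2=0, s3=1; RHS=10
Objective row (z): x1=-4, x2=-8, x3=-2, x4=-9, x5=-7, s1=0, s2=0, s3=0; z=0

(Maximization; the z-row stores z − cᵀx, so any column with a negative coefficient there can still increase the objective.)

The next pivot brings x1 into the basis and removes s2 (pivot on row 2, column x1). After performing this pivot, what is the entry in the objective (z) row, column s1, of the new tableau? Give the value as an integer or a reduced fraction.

Pivot element is row 2, column x1: 1.
Normalize row 2: new (row 2, s1) = 0/1 = 0.
z-row ← z-row − (-4)·(new row 2): 0 − (-4)·0 = 0.

0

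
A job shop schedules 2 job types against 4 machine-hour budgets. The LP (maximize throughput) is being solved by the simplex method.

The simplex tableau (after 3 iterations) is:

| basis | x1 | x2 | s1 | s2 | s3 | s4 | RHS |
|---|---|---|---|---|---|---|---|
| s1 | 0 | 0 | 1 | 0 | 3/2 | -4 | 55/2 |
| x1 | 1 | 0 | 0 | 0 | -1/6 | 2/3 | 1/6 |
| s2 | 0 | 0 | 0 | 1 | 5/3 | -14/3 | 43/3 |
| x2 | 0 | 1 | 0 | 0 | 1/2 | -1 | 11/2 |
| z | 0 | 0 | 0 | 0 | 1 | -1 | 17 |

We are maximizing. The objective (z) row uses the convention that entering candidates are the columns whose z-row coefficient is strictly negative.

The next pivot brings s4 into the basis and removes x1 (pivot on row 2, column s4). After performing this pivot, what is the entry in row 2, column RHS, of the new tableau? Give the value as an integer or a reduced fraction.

1/4

Pivot element is row 2, column s4: 2/3.
Normalize row 2: new (row 2, RHS) = (1/6)/(2/3) = 1/4.
Row 2 is the pivot row, so the entry is 1/4.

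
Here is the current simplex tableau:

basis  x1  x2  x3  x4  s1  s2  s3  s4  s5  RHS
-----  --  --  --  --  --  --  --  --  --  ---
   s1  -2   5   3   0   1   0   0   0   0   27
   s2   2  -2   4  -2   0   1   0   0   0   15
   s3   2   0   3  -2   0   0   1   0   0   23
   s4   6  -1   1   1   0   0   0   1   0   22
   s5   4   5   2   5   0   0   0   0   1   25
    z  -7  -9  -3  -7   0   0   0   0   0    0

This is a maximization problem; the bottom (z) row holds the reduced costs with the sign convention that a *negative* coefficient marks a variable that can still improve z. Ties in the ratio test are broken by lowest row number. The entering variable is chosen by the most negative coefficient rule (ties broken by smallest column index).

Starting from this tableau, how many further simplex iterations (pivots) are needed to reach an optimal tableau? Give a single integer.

1

pivot: x2 in, s5 out → z = 45
No improving column remains; optimal.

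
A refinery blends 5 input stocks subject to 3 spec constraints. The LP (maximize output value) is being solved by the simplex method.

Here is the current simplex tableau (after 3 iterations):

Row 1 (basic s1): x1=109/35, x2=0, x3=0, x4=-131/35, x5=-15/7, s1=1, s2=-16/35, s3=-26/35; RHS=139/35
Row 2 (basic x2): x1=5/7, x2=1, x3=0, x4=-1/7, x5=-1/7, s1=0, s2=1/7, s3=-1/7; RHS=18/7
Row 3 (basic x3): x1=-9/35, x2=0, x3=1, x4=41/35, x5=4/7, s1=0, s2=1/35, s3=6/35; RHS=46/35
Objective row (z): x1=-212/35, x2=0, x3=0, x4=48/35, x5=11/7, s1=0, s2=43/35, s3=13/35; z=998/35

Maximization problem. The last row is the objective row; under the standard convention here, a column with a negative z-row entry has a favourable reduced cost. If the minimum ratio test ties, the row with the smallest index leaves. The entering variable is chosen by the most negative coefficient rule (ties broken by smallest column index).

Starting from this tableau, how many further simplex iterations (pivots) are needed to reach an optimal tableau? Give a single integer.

3

pivot: x1 in, s1 out → z = 3950/109
pivot: x4 in, x3 out → z = 2232/47
pivot: s3 in, x4 out → z = 209/4
No improving column remains; optimal.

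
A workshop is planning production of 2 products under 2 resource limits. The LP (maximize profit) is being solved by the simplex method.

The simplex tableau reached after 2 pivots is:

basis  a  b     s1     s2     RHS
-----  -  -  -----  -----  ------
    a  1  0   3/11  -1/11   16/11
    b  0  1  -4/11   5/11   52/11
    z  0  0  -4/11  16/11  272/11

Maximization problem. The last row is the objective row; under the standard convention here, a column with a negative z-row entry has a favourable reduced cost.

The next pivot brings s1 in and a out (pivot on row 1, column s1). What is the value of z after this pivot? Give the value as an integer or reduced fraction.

80/3

Minimum ratio for s1: (16/11)/(3/11) = 16/3.
z changes by −(z-row coeff of s1)·ratio = −(-4/11)·(16/3) = 64/33.
New z = 272/11 + (64/33) = 80/3.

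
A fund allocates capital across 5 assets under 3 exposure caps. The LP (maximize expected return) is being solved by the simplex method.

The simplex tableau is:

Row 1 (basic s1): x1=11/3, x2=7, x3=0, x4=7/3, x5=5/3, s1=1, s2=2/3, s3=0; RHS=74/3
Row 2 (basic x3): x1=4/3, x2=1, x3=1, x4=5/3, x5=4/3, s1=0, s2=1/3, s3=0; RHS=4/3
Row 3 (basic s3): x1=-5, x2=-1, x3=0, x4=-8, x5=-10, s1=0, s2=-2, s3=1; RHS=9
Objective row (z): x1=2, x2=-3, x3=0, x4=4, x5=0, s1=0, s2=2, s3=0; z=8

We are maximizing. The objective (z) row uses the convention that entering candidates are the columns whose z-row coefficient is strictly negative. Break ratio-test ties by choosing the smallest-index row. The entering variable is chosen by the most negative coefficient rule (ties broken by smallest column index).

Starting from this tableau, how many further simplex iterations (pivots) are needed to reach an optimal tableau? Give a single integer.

pivot: x2 in, x3 out → z = 12
No improving column remains; optimal.

1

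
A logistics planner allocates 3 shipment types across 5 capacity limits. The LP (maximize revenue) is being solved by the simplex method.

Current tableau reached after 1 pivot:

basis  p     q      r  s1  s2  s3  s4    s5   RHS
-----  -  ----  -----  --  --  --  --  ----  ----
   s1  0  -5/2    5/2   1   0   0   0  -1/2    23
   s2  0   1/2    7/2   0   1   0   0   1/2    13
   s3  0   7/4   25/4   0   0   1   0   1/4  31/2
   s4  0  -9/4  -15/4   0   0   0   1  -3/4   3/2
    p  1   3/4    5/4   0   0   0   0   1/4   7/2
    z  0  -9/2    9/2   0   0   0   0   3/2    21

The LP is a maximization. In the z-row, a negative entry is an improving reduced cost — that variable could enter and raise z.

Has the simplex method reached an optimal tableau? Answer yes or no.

Column q has objective-row coefficient -9/2, which is negative; an improving pivot exists, so not yet optimal.

no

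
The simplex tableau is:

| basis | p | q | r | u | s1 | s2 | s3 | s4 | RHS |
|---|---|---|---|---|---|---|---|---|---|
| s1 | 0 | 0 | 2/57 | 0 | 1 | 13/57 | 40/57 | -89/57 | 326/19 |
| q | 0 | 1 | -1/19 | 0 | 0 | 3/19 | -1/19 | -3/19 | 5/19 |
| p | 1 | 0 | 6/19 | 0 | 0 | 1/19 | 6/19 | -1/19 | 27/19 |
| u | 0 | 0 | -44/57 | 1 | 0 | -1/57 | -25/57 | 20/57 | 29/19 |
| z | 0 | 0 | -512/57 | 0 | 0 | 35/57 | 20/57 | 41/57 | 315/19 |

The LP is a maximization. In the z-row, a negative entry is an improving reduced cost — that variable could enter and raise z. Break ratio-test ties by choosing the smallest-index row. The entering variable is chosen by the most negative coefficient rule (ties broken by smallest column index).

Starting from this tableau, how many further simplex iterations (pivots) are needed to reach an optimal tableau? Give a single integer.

pivot: r in, p out → z = 57
pivot: s4 in, u out → z = 149/2
No improving column remains; optimal.

2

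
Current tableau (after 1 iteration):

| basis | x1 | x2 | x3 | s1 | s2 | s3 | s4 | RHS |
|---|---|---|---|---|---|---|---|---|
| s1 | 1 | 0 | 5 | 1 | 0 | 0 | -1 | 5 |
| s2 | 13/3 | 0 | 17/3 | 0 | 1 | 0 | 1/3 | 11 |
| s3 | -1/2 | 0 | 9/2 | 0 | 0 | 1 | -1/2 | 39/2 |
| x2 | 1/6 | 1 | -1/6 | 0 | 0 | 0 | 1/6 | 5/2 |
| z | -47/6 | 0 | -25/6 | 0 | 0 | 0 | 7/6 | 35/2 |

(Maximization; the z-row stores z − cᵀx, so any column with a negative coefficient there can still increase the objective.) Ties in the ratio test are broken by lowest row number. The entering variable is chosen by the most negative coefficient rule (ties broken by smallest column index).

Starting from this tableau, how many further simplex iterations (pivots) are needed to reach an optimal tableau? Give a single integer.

1

pivot: x1 in, s2 out → z = 486/13
No improving column remains; optimal.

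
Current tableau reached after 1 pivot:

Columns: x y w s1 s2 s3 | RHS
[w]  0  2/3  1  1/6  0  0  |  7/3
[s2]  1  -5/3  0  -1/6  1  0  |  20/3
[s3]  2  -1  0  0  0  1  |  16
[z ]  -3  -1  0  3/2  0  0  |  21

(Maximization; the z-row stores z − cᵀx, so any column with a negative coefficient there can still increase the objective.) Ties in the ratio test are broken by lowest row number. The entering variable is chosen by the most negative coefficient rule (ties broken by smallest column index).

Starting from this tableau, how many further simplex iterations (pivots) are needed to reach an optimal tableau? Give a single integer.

3

pivot: x in, s2 out → z = 41
pivot: y in, s3 out → z = 335/7
pivot: s2 in, w out → z = 215/4
No improving column remains; optimal.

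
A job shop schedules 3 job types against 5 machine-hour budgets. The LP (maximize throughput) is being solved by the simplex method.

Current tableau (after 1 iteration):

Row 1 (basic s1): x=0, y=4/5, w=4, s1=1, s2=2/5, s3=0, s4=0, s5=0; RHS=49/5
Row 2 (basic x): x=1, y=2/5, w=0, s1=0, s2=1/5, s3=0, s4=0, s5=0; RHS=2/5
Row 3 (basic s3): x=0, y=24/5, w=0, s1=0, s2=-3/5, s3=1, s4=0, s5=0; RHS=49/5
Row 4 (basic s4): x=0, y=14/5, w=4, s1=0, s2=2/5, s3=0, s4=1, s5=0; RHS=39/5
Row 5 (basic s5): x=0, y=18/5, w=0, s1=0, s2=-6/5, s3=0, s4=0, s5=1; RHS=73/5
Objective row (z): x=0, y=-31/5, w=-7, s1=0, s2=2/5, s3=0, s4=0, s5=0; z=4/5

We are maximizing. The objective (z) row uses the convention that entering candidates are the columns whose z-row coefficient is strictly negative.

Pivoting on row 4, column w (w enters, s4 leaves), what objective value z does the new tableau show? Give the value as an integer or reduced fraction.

289/20

Minimum ratio for w: (39/5)/4 = 39/20.
z changes by −(z-row coeff of w)·ratio = −(-7)·(39/20) = 273/20.
New z = 4/5 + (273/20) = 289/20.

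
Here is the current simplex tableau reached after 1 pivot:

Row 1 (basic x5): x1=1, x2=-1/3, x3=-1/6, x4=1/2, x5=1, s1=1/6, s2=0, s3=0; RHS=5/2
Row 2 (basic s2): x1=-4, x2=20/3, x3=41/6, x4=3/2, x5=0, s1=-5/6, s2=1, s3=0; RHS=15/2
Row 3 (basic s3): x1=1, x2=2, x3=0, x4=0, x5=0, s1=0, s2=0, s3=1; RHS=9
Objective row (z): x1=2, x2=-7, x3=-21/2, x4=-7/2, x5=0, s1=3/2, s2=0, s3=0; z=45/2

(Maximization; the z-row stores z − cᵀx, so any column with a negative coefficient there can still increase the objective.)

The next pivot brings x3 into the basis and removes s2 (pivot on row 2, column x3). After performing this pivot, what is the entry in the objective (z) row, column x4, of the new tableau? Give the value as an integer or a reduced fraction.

-49/41

Pivot element is row 2, column x3: 41/6.
Normalize row 2: new (row 2, x4) = (3/2)/(41/6) = 9/41.
z-row ← z-row − (-21/2)·(new row 2): -7/2 − (-21/2)·(9/41) = -49/41.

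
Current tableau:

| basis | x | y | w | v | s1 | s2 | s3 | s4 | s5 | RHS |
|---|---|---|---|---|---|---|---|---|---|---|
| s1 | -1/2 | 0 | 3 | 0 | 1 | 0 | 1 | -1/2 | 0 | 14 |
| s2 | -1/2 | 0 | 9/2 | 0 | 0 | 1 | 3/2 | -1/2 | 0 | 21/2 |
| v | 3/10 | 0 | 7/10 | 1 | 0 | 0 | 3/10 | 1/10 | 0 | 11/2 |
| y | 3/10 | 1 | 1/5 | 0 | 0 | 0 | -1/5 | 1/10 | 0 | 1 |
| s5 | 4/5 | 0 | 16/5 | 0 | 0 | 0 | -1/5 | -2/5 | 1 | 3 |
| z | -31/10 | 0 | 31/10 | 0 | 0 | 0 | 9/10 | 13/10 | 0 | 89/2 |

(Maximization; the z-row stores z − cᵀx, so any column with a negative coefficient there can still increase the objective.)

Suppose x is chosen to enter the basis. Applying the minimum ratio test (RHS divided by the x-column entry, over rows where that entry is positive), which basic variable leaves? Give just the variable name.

Ratios: row 1 (s1): entry -1/2 ≤ 0, skip; row 2 (s2): entry -1/2 ≤ 0, skip; row 3 (v): (11/2)/(3/10) = 55/3; row 4 (y): 1/(3/10) = 10/3; row 5 (s5): 3/(4/5) = 15/4.
Minimum ratio 10/3 is in the y row, so y leaves.

y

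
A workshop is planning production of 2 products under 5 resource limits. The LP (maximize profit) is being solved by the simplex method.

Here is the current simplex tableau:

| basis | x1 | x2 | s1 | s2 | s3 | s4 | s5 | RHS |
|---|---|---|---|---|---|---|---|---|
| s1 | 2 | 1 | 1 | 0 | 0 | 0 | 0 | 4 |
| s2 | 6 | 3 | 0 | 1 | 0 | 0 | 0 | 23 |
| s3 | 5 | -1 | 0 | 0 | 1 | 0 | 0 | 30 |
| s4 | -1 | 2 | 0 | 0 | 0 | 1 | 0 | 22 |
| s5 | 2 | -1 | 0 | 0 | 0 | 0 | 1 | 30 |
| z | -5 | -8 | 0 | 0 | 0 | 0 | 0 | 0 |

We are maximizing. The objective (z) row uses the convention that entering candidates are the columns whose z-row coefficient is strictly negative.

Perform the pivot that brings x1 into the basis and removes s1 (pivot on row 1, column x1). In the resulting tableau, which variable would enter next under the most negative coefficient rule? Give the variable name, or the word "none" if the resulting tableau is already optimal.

Pivot element 2. New z-row = old z-row − (-5)·(row 1/2).
Updated z-row coefficients: x1: 0, x2: -11/2, s1: 5/2, s2: 0, s3: 0, s4: 0, s5: 0.
The most negative is -11/2 in column x2, so x2 would enter next.

x2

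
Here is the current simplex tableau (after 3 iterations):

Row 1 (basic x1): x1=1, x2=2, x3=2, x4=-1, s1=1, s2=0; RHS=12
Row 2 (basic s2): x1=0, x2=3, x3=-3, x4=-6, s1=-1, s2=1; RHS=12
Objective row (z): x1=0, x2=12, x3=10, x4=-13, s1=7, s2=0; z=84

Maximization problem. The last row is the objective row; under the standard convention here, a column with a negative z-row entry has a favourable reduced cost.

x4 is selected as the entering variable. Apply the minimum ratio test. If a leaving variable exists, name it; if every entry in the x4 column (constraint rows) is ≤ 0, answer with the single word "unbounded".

x4-column entries: row 1: -1, row 2: -6. All ≤ 0, so x4 can increase without bound; the LP is unbounded in this direction.

unbounded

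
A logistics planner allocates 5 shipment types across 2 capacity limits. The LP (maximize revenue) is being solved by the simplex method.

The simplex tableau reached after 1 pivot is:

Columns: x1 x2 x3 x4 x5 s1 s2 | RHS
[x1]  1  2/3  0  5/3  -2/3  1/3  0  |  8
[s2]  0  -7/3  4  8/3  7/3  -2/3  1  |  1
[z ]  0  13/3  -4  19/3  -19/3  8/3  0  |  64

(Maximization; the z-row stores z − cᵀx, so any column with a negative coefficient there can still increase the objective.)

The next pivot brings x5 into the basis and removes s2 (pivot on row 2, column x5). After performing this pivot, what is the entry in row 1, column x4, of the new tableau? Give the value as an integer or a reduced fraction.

Pivot element is row 2, column x5: 7/3.
Normalize row 2: new (row 2, x4) = (8/3)/(7/3) = 8/7.
row 1 ← row 1 − (-2/3)·(new row 2): 5/3 − (-2/3)·(8/7) = 17/7.

17/7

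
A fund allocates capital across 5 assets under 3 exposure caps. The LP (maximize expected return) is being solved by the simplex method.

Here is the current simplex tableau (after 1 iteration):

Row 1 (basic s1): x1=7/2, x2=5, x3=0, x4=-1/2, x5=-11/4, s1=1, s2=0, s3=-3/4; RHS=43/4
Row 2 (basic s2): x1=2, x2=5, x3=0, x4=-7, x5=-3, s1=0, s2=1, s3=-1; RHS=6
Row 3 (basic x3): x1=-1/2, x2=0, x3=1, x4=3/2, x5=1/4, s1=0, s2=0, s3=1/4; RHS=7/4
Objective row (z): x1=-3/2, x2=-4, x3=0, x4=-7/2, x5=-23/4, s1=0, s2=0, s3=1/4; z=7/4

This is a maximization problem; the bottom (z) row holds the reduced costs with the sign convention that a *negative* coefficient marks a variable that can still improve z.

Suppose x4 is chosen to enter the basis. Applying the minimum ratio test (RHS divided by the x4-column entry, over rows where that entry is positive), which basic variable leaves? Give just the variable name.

Ratios: row 1 (s1): entry -1/2 ≤ 0, skip; row 2 (s2): entry -7 ≤ 0, skip; row 3 (x3): (7/4)/(3/2) = 7/6.
Minimum ratio 7/6 is in the x3 row, so x3 leaves.

x3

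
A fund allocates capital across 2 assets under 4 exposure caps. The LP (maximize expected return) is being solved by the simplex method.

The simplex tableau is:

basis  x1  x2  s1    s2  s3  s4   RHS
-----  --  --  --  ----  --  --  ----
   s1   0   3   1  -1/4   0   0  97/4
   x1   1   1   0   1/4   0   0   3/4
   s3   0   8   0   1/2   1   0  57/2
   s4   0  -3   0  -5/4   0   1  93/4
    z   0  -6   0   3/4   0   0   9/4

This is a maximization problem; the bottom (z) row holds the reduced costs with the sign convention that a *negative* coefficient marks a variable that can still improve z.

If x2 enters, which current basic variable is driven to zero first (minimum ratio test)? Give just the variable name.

x1

Ratios: row 1 (s1): (97/4)/3 = 97/12; row 2 (x1): (3/4)/1 = 3/4; row 3 (s3): (57/2)/8 = 57/16; row 4 (s4): entry -3 ≤ 0, skip.
Minimum ratio 3/4 is in the x1 row, so x1 leaves.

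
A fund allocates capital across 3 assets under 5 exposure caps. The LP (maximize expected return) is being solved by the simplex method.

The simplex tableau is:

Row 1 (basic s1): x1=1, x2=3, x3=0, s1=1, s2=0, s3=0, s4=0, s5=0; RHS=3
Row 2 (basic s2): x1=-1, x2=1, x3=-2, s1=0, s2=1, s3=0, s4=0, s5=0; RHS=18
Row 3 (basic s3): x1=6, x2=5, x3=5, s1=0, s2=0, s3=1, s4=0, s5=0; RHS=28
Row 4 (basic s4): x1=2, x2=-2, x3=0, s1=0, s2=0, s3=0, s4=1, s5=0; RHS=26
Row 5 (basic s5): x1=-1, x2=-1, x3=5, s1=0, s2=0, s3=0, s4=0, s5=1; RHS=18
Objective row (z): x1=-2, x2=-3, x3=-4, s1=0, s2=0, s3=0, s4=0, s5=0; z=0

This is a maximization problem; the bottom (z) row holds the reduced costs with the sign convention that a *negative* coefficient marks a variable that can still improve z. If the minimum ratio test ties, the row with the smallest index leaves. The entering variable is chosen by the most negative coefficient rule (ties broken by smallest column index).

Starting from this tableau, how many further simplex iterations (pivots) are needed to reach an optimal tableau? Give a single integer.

pivot: x3 in, s5 out → z = 72/5
pivot: x2 in, s1 out → z = 91/5
pivot: x1 in, s3 out → z = 1457/75
No improving column remains; optimal.

3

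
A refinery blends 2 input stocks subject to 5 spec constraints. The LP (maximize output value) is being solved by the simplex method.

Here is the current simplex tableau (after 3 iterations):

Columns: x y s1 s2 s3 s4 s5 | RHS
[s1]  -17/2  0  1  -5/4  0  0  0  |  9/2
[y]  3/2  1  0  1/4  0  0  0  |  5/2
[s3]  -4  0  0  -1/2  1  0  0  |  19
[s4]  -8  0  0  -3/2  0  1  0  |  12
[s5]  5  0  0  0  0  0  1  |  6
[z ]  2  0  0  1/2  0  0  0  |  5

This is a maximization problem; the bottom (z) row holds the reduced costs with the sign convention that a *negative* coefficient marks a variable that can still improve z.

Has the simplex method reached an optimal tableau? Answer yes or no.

yes

No objective-row coefficient is strictly negative, so no entering variable exists; the tableau is optimal.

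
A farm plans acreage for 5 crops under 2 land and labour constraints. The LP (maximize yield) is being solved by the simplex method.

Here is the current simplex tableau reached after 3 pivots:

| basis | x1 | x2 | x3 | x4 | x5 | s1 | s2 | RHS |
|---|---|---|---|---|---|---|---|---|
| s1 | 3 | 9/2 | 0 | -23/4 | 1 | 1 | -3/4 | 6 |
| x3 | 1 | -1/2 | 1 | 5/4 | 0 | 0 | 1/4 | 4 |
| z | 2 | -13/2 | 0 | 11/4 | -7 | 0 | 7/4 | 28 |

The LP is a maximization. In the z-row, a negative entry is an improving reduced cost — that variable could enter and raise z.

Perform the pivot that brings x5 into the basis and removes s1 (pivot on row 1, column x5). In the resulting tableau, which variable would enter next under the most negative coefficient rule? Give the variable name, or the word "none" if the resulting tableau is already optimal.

Pivot element 1. New z-row = old z-row − (-7)·(row 1/1).
Updated z-row coefficients: x1: 23, x2: 25, x3: 0, x4: -75/2, x5: 0, s1: 7, s2: -7/2.
The most negative is -75/2 in column x4, so x4 would enter next.

x4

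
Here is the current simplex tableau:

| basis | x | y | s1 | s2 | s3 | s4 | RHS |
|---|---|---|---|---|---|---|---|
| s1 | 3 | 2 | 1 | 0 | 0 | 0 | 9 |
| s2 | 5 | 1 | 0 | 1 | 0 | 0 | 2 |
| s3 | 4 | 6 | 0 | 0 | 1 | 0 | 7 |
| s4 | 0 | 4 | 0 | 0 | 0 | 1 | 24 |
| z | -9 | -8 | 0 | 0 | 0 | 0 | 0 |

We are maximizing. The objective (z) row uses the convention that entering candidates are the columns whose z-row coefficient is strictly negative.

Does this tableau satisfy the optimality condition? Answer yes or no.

no

Column x has objective-row coefficient -9, which is negative; an improving pivot exists, so not yet optimal.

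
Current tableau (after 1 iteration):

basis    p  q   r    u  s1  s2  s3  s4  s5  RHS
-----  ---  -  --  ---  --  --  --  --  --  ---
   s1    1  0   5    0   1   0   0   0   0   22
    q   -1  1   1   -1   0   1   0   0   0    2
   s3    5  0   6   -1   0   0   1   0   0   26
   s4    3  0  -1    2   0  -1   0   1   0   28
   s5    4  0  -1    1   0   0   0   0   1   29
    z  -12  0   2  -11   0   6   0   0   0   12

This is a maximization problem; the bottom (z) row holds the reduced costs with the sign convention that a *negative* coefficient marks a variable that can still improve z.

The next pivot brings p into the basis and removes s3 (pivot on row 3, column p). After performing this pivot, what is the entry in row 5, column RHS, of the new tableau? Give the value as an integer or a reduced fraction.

41/5

Pivot element is row 3, column p: 5.
Normalize row 3: new (row 3, RHS) = 26/5 = 26/5.
row 5 ← row 5 − 4·(new row 3): 29 − 4·(26/5) = 41/5.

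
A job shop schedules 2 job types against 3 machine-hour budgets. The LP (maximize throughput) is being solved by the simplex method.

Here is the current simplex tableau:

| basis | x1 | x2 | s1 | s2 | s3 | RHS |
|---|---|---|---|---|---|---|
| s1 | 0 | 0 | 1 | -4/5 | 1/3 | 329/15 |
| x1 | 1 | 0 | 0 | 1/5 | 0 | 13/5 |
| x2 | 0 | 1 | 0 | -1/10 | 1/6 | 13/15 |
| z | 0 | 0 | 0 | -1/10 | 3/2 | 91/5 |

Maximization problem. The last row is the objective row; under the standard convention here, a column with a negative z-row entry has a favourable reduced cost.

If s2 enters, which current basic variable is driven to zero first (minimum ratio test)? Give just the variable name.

x1

Ratios: row 1 (s1): entry -4/5 ≤ 0, skip; row 2 (x1): (13/5)/(1/5) = 13; row 3 (x2): entry -1/10 ≤ 0, skip.
Minimum ratio 13 is in the x1 row, so x1 leaves.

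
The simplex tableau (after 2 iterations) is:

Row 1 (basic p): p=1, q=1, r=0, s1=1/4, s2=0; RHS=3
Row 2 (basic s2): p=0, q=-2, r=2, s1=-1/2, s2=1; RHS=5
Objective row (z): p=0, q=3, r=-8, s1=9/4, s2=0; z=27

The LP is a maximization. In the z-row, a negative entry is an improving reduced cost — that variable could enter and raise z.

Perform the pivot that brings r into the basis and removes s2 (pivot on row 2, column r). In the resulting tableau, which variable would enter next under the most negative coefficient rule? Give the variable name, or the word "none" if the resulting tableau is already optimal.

q

Pivot element 2. New z-row = old z-row − (-8)·(row 2/2).
Updated z-row coefficients: p: 0, q: -5, r: 0, s1: 1/4, s2: 4.
The most negative is -5 in column q, so q would enter next.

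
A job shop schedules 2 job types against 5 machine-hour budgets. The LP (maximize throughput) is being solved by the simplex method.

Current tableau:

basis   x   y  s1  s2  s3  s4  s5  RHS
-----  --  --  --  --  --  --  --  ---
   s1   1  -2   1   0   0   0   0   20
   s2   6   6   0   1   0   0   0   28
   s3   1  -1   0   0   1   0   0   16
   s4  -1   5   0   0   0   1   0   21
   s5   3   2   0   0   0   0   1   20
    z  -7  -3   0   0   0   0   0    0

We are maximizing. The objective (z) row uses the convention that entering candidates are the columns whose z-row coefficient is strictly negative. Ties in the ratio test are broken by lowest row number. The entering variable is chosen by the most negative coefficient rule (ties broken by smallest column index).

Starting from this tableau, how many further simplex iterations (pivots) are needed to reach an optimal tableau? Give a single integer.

pivot: x in, s2 out → z = 98/3
No improving column remains; optimal.

1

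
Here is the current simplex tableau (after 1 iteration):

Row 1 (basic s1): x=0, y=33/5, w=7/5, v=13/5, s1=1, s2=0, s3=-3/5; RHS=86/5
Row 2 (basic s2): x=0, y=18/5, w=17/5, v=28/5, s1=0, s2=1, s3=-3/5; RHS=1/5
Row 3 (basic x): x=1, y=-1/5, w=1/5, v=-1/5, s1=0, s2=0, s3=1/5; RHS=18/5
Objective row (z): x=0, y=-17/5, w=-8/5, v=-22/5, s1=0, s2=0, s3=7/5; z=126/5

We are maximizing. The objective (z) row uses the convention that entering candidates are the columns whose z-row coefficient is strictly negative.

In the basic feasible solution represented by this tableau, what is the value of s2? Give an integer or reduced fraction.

1/5

s2 is basic (row 2); its value is the RHS of that row: 1/5.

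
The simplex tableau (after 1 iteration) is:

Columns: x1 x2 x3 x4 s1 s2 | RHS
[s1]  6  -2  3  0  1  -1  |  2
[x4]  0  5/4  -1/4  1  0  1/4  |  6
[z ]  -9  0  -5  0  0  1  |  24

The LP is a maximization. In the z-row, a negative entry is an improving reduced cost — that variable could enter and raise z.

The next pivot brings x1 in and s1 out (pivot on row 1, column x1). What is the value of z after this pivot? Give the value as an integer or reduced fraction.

Minimum ratio for x1: 2/6 = 1/3.
z changes by −(z-row coeff of x1)·ratio = −(-9)·(1/3) = 3.
New z = 24 + 3 = 27.

27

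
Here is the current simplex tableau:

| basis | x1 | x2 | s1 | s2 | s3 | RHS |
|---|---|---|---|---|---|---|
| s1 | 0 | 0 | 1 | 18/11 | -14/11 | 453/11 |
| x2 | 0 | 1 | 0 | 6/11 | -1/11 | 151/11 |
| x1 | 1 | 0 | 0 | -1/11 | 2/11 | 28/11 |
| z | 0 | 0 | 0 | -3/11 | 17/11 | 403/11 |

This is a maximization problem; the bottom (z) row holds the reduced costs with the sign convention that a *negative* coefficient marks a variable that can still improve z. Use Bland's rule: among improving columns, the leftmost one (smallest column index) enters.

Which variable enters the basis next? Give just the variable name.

Objective-row coefficients: x1: 0, x2: 0, s1: 0, s2: -3/11, s3: 17/11.
Improving columns: s2. Bland's rule picks the smallest column index → s2.

s2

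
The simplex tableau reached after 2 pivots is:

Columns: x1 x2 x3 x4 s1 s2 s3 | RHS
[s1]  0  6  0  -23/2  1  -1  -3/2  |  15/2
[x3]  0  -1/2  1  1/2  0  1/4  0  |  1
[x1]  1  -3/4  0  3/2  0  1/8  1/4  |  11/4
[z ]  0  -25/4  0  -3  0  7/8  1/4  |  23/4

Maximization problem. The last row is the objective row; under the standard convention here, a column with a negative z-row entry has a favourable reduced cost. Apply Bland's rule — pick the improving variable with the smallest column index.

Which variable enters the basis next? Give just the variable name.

Objective-row coefficients: x1: 0, x2: -25/4, x3: 0, x4: -3, s1: 0, s2: 7/8, s3: 1/4.
Improving columns: x2, x4. Bland's rule picks the smallest column index → x2.

x2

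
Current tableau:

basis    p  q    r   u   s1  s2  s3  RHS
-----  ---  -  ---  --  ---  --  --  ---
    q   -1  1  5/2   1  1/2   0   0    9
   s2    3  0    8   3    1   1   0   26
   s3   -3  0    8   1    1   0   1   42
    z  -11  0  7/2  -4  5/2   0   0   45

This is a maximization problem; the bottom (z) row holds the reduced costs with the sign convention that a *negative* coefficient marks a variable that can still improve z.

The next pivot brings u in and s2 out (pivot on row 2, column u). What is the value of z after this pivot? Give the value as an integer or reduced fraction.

239/3

Minimum ratio for u: 26/3 = 26/3.
z changes by −(z-row coeff of u)·ratio = −(-4)·(26/3) = 104/3.
New z = 45 + (104/3) = 239/3.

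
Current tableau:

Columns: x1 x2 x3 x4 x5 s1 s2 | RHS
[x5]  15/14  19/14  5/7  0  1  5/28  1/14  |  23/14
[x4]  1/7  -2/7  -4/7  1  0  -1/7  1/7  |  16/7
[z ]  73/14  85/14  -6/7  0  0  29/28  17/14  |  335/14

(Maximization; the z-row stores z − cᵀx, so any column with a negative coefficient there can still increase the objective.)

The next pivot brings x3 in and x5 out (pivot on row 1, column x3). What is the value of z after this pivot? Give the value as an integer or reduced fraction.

Minimum ratio for x3: (23/14)/(5/7) = 23/10.
z changes by −(z-row coeff of x3)·ratio = −(-6/7)·(23/10) = 69/35.
New z = 335/14 + (69/35) = 259/10.

259/10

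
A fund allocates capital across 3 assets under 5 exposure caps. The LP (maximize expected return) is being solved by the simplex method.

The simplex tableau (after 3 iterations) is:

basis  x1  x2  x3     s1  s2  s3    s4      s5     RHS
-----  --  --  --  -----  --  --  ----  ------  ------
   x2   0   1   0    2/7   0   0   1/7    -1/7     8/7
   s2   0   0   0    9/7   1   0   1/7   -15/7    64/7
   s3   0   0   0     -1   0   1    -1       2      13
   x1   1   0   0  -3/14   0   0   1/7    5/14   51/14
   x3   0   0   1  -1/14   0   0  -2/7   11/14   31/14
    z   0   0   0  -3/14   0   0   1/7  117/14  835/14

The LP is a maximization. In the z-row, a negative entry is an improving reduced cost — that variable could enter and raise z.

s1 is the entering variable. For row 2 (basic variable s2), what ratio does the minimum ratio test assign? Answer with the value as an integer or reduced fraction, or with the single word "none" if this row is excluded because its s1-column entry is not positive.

64/9

Ratio = RHS / (s1 entry) = (64/7) / (9/7) = 64/9.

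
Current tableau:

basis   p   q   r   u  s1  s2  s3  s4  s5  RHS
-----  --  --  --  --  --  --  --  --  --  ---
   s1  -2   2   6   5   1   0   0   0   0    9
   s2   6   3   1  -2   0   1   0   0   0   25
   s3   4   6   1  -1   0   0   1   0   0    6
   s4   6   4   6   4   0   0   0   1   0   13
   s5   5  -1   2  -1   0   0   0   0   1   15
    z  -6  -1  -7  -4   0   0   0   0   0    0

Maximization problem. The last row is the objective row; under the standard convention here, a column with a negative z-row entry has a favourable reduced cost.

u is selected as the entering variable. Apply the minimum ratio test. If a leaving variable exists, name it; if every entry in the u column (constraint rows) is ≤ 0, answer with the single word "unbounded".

Ratios: row 1 (s1): 9/5 = 9/5; row 2 (s2): entry -2 ≤ 0, skip; row 3 (s3): entry -1 ≤ 0, skip; row 4 (s4): 13/4 = 13/4; row 5 (s5): entry -1 ≤ 0, skip.
Minimum ratio is in the s1 row, so s1 leaves.

s1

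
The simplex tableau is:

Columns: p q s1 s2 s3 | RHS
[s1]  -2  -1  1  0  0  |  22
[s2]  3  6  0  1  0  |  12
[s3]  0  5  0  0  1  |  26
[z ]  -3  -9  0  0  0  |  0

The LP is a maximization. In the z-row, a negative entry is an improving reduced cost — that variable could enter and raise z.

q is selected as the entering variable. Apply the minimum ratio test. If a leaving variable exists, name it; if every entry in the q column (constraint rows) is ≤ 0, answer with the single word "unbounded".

Ratios: row 1 (s1): entry -1 ≤ 0, skip; row 2 (s2): 12/6 = 2; row 3 (s3): 26/5 = 26/5.
Minimum ratio is in the s2 row, so s2 leaves.

s2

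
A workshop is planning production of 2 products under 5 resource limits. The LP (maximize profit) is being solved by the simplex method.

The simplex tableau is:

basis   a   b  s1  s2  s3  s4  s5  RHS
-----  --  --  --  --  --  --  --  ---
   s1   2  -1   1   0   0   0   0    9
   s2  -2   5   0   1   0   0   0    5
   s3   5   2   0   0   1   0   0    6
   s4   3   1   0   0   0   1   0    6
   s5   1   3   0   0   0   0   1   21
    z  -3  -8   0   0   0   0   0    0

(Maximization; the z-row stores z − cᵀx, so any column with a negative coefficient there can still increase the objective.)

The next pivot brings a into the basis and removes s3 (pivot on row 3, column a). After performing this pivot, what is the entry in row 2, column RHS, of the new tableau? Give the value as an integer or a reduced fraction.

Pivot element is row 3, column a: 5.
Normalize row 3: new (row 3, RHS) = 6/5 = 6/5.
row 2 ← row 2 − (-2)·(new row 3): 5 − (-2)·(6/5) = 37/5.

37/5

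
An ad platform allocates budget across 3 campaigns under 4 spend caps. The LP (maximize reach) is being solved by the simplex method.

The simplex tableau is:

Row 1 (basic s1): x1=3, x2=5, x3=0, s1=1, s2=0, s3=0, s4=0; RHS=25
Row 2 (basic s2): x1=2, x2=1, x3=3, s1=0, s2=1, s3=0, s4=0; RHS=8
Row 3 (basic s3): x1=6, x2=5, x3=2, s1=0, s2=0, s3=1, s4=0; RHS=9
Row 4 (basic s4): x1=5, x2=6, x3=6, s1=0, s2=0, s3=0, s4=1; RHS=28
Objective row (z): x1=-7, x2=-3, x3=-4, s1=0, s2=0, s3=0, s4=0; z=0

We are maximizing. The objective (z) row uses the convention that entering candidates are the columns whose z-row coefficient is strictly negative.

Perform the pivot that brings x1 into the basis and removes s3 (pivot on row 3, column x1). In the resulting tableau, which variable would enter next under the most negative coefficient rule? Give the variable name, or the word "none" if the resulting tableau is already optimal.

Pivot element 6. New z-row = old z-row − (-7)·(row 3/6).
Updated z-row coefficients: x1: 0, x2: 17/6, x3: -5/3, s1: 0, s2: 0, s3: 7/6, s4: 0.
The most negative is -5/3 in column x3, so x3 would enter next.

x3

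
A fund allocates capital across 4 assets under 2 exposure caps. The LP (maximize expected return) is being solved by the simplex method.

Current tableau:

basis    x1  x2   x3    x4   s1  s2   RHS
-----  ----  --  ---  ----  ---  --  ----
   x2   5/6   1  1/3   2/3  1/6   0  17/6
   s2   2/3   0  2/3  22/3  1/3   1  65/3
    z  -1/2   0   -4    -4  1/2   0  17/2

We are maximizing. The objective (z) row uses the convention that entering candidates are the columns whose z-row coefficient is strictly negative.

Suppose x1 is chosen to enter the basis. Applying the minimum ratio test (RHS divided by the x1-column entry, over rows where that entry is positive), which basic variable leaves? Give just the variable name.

Ratios: row 1 (x2): (17/6)/(5/6) = 17/5; row 2 (s2): (65/3)/(2/3) = 65/2.
Minimum ratio 17/5 is in the x2 row, so x2 leaves.

x2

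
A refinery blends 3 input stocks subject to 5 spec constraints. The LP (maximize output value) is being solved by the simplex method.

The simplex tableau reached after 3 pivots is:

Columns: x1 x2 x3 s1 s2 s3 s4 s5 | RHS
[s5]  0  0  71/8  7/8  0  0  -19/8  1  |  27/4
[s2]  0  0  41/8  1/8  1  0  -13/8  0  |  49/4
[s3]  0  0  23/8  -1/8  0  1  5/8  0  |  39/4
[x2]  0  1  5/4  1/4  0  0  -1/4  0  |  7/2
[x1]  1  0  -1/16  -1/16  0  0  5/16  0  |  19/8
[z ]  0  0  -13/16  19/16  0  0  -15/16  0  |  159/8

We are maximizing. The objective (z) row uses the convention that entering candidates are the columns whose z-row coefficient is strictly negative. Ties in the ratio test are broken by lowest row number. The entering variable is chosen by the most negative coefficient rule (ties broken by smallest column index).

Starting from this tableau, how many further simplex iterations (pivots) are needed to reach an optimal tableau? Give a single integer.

2

pivot: s4 in, x1 out → z = 27
pivot: x3 in, s3 out → z = 86/3
No improving column remains; optimal.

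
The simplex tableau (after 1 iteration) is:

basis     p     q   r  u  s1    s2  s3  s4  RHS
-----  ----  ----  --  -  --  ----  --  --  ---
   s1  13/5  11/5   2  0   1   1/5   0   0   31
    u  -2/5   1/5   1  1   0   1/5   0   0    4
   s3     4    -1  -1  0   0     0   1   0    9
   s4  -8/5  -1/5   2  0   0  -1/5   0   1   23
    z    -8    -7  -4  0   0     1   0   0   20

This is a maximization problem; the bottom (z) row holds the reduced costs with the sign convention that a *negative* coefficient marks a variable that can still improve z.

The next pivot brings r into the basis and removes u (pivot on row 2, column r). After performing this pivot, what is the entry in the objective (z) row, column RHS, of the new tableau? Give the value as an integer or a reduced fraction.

Pivot element is row 2, column r: 1.
Normalize row 2: new (row 2, RHS) = 4/1 = 4.
z-row ← z-row − (-4)·(new row 2): 20 − (-4)·4 = 36.

36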